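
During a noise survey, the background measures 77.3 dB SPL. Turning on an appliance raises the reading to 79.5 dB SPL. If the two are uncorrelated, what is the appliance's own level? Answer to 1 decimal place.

Remove the background by subtracting linear intensities:
L_src = 10·log₁₀(10^(79.5/10) − 10^(77.3/10)) = 10·log₁₀(35420000) = 75.5 dB SPL.

75.5 dB SPL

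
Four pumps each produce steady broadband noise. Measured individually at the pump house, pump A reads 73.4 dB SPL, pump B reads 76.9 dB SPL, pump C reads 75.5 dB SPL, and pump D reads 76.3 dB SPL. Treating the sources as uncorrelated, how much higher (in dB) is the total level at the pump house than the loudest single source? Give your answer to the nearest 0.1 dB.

4.8 dB

Add the sources as powers (linear), then convert back to dB:
L_total = 10·log₁₀(10^(73.4/10) + 10^(76.9/10) + 10^(75.5/10) + 10^(76.3/10)) = 81.73 dB SPL.
Excess over the loudest (76.9 dB): 81.73 − 76.9 = 4.8 dB.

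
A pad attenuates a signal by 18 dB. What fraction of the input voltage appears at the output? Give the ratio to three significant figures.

0.126

Voltage ratio = 10^(dB/20).
10^(-18/20) = 10^(-0.9000) = 0.126.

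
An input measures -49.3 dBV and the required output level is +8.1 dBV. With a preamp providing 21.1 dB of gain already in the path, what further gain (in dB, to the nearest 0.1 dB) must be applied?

The required make-up gain is the shortfall in the dB sum.
G = +8.1 − (-49.3) − 21.1 = 36.3 dB.

36.3 dB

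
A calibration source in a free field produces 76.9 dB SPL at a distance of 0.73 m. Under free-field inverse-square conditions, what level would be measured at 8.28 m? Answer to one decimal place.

55.8 dB SPL

Free-field point source: level drops by 20·log₁₀ of the distance ratio.
ΔL = −20·log₁₀(8.28/0.73) = -21.09 dB, so L₂ = 76.9 + (-21.09) = 55.8 dB SPL.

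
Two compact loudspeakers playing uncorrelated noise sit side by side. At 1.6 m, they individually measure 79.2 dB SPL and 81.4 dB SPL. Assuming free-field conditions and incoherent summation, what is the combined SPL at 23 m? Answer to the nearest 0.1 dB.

60.3 dB SPL

Combined at 1.6 m: 10·log₁₀(10^(79.2/10)+10^(81.4/10)) = 83.45 dB SPL.
Then apply −20·log₁₀(23/1.6) = -23.15 dB → 60.3 dB SPL.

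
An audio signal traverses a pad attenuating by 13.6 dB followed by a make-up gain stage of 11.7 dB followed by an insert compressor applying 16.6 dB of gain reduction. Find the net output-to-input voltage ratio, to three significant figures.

Net gain = (−13.6) + 11.7 + (−16.6) = -18.5 dB.
Voltage ratio = 10^(-18.5/20) = 0.119.

0.119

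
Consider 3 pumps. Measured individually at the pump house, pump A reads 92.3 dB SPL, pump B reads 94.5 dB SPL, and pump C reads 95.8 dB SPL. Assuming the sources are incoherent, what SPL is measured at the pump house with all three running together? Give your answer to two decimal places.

99.20 dB SPL

Incoherent sources sum as intensities:
L_total = 10·log₁₀(10^(92.3/10) + 10^(94.5/10) + 10^(95.8/10)) = 10·log₁₀(8319000000) = 99.20 dB SPL.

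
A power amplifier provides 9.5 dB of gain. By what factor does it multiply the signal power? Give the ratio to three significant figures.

8.91

Power ratio = 10^(dB/10).
10^(9.5/10) = 10^(0.9500) = 8.91.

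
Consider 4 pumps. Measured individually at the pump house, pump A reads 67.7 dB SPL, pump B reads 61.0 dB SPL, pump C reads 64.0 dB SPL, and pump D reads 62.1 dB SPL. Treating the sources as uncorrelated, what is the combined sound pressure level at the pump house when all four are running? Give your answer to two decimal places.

Incoherent sources sum as intensities:
L_total = 10·log₁₀(10^(67.7/10) + 10^(61.0/10) + 10^(64.0/10) + 10^(62.1/10)) = 10·log₁₀(11280000) = 70.52 dB SPL.

70.52 dB SPL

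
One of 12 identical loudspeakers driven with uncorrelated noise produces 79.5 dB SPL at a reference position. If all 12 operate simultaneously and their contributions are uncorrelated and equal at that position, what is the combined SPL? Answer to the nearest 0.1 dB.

90.3 dB SPL

12 equal incoherent sources raise the level by 10·log₁₀(12) = 10.79 dB.
L_total = 79.5 + 10.79 = 90.3 dB SPL.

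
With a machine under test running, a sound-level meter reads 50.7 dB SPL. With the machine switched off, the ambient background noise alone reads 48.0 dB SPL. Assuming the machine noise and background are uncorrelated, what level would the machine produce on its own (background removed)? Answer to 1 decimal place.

Subtract intensities: L_src = 10·log₁₀(10^(L_total/10) − 10^(L_bg/10)).
L_src = 10·log₁₀(10^(50.7/10) − 10^(48.0/10)) = 10·log₁₀(54390) = 47.4 dB SPL.

47.4 dB SPL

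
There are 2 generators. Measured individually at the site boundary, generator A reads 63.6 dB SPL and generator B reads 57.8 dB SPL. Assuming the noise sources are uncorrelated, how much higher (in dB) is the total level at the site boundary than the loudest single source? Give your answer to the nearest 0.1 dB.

Add the sources as powers (linear), then convert back to dB:
L_total = 10·log₁₀(10^(63.6/10) + 10^(57.8/10)) = 64.61 dB SPL.
Excess over the loudest (63.6 dB): 64.61 − 63.6 = 1.0 dB.

1.0 dB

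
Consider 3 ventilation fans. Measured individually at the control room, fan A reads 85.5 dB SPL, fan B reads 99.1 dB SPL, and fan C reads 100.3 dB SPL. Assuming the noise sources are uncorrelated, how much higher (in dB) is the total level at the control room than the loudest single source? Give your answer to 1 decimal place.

2.5 dB

Add the sources as powers (linear), then convert back to dB:
L_total = 10·log₁₀(10^(85.5/10) + 10^(99.1/10) + 10^(100.3/10)) = 102.83 dB SPL.
Excess over the loudest (100.3 dB): 102.83 − 100.3 = 2.5 dB.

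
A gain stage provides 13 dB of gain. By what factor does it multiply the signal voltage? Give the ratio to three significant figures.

Voltage ratio = 10^(dB/20).
10^(13/20) = 10^(0.6500) = 4.47.

4.47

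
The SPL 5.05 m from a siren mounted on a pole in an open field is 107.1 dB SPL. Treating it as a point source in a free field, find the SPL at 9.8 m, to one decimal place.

For a point source in a free field, ΔL = −20·log₁₀(d₂/d₁).
ΔL = −20·log₁₀(9.8/5.05) = -5.76 dB, so L₂ = 107.1 + (-5.76) = 101.3 dB SPL.

101.3 dB SPL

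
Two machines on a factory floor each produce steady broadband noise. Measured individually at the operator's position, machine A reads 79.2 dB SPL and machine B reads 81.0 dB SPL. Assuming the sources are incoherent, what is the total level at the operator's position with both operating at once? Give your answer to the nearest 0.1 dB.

Incoherent sources sum as intensities:
L_total = 10·log₁₀(10^(79.2/10) + 10^(81.0/10)) = 10·log₁₀(209100000) = 83.2 dB SPL.

83.2 dB SPL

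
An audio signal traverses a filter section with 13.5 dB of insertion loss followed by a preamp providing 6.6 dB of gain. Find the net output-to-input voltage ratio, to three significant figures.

Net gain = (−13.5) + 6.6 = -6.9 dB.
Voltage ratio = 10^(-6.9/20) = 0.452.

0.452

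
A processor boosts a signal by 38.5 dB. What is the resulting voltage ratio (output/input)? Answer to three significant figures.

Voltage ratio = 10^(dB/20).
10^(38.5/20) = 10^(1.925) = 84.1.

84.1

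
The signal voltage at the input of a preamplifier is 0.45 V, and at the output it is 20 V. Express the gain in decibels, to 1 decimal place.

Voltage is an amplitude quantity, so gain = 20·log₁₀(V_out/V_in).
20·log₁₀(20/0.45) = 20·log₁₀(44.44) = 33.0 dB.

33.0 dB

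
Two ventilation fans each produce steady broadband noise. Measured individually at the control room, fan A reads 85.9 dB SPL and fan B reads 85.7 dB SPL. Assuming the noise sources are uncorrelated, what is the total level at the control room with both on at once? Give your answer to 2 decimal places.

Add the sources as powers (linear), then convert back to dB:
L_total = 10·log₁₀(10^(85.9/10) + 10^(85.7/10)) = 10·log₁₀(760600000) = 88.81 dB SPL.

88.81 dB SPL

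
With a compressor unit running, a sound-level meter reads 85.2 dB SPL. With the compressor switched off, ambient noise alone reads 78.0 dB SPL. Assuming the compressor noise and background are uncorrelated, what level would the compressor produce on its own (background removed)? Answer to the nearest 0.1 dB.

Remove the background by subtracting linear intensities:
L_src = 10·log₁₀(10^(85.2/10) − 10^(78.0/10)) = 10·log₁₀(268000000) = 84.3 dB SPL.

84.3 dB SPL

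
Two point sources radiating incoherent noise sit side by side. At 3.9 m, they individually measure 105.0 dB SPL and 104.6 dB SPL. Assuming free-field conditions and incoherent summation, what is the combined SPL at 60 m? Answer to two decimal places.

84.07 dB SPL

Combined at 3.9 m: 10·log₁₀(10^(105.0/10)+10^(104.6/10)) = 107.815 dB SPL.
Then apply −20·log₁₀(60/3.9) = -23.742 dB → 84.07 dB SPL.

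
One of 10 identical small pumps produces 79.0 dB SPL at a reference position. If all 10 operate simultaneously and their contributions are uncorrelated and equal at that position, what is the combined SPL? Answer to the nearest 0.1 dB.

10 equal incoherent sources raise the level by 10·log₁₀(10) = 10.00 dB.
L_total = 79.0 + 10.00 = 89.0 dB SPL.

89.0 dB SPL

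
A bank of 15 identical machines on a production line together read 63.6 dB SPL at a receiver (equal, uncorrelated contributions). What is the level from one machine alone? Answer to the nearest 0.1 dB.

15 equal incoherent sources add 10·log₁₀(15) = 11.76 dB over one source.
L_one = 63.6 − 11.76 = 51.8 dB SPL.

51.8 dB SPL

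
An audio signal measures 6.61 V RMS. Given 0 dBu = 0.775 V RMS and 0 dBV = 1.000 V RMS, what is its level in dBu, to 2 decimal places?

+18.62 dBu

dBu = 20·log₁₀(V / 0.775 V).
20·log₁₀(6.61/0.775) = +18.62 dBu.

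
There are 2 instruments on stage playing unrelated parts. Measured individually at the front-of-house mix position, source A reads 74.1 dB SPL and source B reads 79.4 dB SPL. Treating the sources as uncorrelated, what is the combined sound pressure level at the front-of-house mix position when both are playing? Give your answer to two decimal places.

80.52 dB SPL

Incoherent sources sum as intensities:
L_total = 10·log₁₀(10^(74.1/10) + 10^(79.4/10)) = 10·log₁₀(112800000) = 80.52 dB SPL.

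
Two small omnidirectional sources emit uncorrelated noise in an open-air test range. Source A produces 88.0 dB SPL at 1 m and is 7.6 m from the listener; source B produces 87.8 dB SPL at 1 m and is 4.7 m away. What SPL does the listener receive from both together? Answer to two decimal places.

75.82 dB SPL

At the listener: L_A = 88.0 − 20·log₁₀(7.6) = 70.384 dB; L_B = 87.8 − 20·log₁₀(4.7) = 74.358 dB.
Combined: 10·log₁₀(10^(70.384/10)+10^(74.358/10)) = 75.82 dB SPL.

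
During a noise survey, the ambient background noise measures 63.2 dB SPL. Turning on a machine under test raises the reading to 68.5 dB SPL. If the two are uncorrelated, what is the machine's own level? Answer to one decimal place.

Remove the background by subtracting linear intensities:
L_src = 10·log₁₀(10^(68.5/10) − 10^(63.2/10)) = 10·log₁₀(4990000) = 67.0 dB SPL.

67.0 dB SPL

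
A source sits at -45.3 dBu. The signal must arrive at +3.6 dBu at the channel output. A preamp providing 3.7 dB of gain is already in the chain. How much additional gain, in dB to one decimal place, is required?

The required make-up gain is the shortfall in the dB sum.
G = +3.6 − (-45.3) − 3.7 = 45.2 dB.

45.2 dB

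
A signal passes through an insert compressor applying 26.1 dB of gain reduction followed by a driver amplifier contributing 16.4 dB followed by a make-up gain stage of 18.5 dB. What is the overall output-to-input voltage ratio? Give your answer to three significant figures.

2.75

Net gain = (−26.1) + 16.4 + 18.5 = 8.8 dB.
Voltage ratio = 10^(8.8/20) = 2.75.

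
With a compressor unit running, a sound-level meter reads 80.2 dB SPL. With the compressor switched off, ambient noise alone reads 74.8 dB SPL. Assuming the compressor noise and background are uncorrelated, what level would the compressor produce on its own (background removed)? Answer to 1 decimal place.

78.7 dB SPL

Background correction is a power subtraction:
L_src = 10·log₁₀(10^(80.2/10) − 10^(74.8/10)) = 10·log₁₀(74510000) = 78.7 dB SPL.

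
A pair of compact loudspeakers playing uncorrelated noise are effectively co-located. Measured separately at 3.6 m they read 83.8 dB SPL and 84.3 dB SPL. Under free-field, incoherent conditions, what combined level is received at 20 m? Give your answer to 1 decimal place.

Combined at 3.6 m: 10·log₁₀(10^(83.8/10)+10^(84.3/10)) = 87.07 dB SPL.
Then apply −20·log₁₀(20/3.6) = -14.89 dB → 72.2 dB SPL.

72.2 dB SPL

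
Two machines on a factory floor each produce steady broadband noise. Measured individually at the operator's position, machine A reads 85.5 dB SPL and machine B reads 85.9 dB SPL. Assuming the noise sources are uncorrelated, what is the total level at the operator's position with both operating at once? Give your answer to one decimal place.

Add the sources as powers (linear), then convert back to dB:
L_total = 10·log₁₀(10^(85.5/10) + 10^(85.9/10)) = 10·log₁₀(743900000) = 88.7 dB SPL.

88.7 dB SPL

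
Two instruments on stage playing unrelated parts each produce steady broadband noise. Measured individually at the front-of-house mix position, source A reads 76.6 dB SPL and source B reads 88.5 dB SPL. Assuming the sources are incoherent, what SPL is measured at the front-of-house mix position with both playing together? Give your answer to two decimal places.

88.77 dB SPL

Add the sources as powers (linear), then convert back to dB:
L_total = 10·log₁₀(10^(76.6/10) + 10^(88.5/10)) = 10·log₁₀(753700000) = 88.77 dB SPL.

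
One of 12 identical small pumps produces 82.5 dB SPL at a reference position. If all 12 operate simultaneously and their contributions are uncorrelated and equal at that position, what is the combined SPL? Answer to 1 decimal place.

12 equal incoherent sources raise the level by 10·log₁₀(12) = 10.79 dB.
L_total = 82.5 + 10.79 = 93.3 dB SPL.

93.3 dB SPL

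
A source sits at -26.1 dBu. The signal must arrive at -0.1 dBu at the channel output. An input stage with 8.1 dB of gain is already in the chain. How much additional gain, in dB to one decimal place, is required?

17.9 dB

The required make-up gain is the shortfall in the dB sum.
G = -0.1 − (-26.1) − 8.1 = 17.9 dB.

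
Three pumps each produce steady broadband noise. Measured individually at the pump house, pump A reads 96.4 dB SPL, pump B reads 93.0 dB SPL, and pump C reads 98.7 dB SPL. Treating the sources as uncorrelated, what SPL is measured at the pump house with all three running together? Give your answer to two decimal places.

101.39 dB SPL

Add the sources as powers (linear), then convert back to dB:
L_total = 10·log₁₀(10^(96.4/10) + 10^(93.0/10) + 10^(98.7/10)) = 10·log₁₀(13774000000) = 101.39 dB SPL.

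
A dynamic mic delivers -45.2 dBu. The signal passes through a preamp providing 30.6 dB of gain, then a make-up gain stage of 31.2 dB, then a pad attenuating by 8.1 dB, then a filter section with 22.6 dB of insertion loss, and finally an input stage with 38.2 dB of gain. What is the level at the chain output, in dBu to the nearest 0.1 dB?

+24.1 dBu

Gain stages sum in dB:
-45.2 + 30.6 + 31.2 − 8.1 − 22.6 + 38.2 = +24.1 dBu.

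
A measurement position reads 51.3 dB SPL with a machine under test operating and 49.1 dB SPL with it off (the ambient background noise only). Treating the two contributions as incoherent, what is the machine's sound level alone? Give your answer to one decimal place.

Background correction is a power subtraction:
L_src = 10·log₁₀(10^(51.3/10) − 10^(49.1/10)) = 10·log₁₀(53610) = 47.3 dB SPL.

47.3 dB SPL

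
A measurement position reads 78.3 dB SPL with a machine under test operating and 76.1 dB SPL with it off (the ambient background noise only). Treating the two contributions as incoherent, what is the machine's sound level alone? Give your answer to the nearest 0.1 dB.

74.3 dB SPL

Background correction is a power subtraction:
L_src = 10·log₁₀(10^(78.3/10) − 10^(76.1/10)) = 10·log₁₀(26870000) = 74.3 dB SPL.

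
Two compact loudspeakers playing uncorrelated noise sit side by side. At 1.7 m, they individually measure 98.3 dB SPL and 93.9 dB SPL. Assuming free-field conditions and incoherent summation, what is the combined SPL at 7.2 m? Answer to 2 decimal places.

Combined at 1.7 m: 10·log₁₀(10^(98.3/10)+10^(93.9/10)) = 99.645 dB SPL.
Then apply −20·log₁₀(7.2/1.7) = -12.538 dB → 87.11 dB SPL.

87.11 dB SPL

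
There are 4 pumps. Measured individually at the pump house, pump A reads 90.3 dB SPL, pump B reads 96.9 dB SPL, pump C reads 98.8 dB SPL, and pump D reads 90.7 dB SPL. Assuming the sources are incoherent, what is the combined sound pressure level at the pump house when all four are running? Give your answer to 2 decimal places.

101.68 dB SPL

Uncorrelated sources add in intensity (power), not in dB.
L_total = 10·log₁₀(10^(90.3/10) + 10^(96.9/10) + 10^(98.8/10) + 10^(90.7/10)) = 10·log₁₀(14730000000) = 101.68 dB SPL.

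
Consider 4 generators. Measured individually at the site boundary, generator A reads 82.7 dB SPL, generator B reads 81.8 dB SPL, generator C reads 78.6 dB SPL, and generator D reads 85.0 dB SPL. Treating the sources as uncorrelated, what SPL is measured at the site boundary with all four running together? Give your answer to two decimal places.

Add the sources as powers (linear), then convert back to dB:
L_total = 10·log₁₀(10^(82.7/10) + 10^(81.8/10) + 10^(78.6/10) + 10^(85.0/10)) = 10·log₁₀(726200000) = 88.61 dB SPL.

88.61 dB SPL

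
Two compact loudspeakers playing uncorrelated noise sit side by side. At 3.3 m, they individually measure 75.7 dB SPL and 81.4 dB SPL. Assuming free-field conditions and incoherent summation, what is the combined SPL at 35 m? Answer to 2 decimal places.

61.92 dB SPL

Combined at 3.3 m: 10·log₁₀(10^(75.7/10)+10^(81.4/10)) = 82.435 dB SPL.
Then apply −20·log₁₀(35/3.3) = -20.511 dB → 61.92 dB SPL.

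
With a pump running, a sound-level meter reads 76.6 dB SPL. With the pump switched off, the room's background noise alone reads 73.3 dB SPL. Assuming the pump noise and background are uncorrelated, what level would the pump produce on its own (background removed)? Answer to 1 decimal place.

73.9 dB SPL

Background correction is a power subtraction:
L_src = 10·log₁₀(10^(76.6/10) − 10^(73.3/10)) = 10·log₁₀(24330000) = 73.9 dB SPL.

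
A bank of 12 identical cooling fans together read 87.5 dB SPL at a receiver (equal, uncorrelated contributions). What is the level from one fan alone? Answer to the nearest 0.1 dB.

12 equal incoherent sources add 10·log₁₀(12) = 10.79 dB over one source.
L_one = 87.5 − 10.79 = 76.7 dB SPL.

76.7 dB SPL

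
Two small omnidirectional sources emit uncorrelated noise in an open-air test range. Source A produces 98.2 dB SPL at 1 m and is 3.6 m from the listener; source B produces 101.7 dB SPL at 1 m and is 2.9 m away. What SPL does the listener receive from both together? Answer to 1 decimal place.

At the listener: L_A = 98.2 − 20·log₁₀(3.6) = 87.07 dB; L_B = 101.7 − 20·log₁₀(2.9) = 92.45 dB.
Combined: 10·log₁₀(10^(87.07/10)+10^(92.45/10)) = 93.6 dB SPL.

93.6 dB SPL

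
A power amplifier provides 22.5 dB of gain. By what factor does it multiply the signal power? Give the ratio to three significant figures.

178

Power ratio = 10^(dB/10).
10^(22.5/10) = 10^(2.250) = 178.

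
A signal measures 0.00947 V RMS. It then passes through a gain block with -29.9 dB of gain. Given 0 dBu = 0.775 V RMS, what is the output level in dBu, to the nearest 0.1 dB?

-68.2 dBu

Input level: 20·log₁₀(0.00947/0.775) = -38.26 dBu.
Output: -38.26 − 29.9 = -68.2 dBu.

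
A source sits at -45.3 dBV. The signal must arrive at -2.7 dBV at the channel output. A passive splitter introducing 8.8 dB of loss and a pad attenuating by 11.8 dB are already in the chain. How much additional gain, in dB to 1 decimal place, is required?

63.2 dB

The required make-up gain is the shortfall in the dB sum.
G = -2.7 − (-45.3) + 8.8 + 11.8 = 63.2 dB.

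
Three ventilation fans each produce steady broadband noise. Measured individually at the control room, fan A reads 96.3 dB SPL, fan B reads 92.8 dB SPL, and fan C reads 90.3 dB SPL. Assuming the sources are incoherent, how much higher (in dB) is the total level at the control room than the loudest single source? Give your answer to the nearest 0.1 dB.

2.3 dB

Uncorrelated sources add in intensity (power), not in dB.
L_total = 10·log₁₀(10^(96.3/10) + 10^(92.8/10) + 10^(90.3/10)) = 98.60 dB SPL.
Excess over the loudest (96.3 dB): 98.60 − 96.3 = 2.3 dB.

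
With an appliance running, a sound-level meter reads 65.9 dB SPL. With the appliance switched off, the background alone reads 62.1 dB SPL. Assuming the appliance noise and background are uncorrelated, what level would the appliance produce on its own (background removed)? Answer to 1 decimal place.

63.6 dB SPL

Background correction is a power subtraction:
L_src = 10·log₁₀(10^(65.9/10) − 10^(62.1/10)) = 10·log₁₀(2269000) = 63.6 dB SPL.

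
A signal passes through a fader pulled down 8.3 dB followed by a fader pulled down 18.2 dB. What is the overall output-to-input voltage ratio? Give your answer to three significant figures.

0.0473

Net gain = (−8.3) + (−18.2) = -26.5 dB.
Voltage ratio = 10^(-26.5/20) = 0.0473.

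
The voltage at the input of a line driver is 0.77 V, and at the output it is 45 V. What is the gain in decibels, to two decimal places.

For a voltage ratio, dB = 20·log₁₀(V₂/V₁).
20·log₁₀(45/0.77) = 20·log₁₀(58.44) = 35.33 dB.

35.33 dB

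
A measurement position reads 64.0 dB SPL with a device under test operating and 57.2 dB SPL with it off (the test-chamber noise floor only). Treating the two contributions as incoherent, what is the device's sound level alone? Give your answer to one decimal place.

63.0 dB SPL

Remove the background by subtracting linear intensities:
L_src = 10·log₁₀(10^(64.0/10) − 10^(57.2/10)) = 10·log₁₀(1987000) = 63.0 dB SPL.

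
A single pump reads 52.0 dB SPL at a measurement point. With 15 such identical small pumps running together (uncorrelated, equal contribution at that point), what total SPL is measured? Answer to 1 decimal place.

15 equal incoherent sources raise the level by 10·log₁₀(15) = 11.76 dB.
L_total = 52.0 + 11.76 = 63.8 dB SPL.

63.8 dB SPL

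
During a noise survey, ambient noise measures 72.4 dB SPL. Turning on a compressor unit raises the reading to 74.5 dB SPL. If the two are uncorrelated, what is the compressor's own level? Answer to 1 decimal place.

Remove the background by subtracting linear intensities:
L_src = 10·log₁₀(10^(74.5/10) − 10^(72.4/10)) = 10·log₁₀(10810000) = 70.3 dB SPL.

70.3 dB SPL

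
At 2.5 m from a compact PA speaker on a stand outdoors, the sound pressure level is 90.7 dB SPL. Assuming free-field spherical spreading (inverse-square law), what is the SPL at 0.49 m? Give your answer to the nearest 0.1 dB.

104.9 dB SPL

For a point source in a free field, ΔL = −20·log₁₀(d₂/d₁).
ΔL = −20·log₁₀(0.49/2.5) = 14.15 dB, so L₂ = 90.7 + (14.15) = 104.9 dB SPL.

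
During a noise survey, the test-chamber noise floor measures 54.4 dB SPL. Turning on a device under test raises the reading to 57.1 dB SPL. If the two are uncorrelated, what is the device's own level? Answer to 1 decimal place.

53.8 dB SPL

Background correction is a power subtraction:
L_src = 10·log₁₀(10^(57.1/10) − 10^(54.4/10)) = 10·log₁₀(237400) = 53.8 dB SPL.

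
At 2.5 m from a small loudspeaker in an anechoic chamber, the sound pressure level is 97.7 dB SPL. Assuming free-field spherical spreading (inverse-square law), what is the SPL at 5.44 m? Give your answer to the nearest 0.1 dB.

Free-field point source: level drops by 20·log₁₀ of the distance ratio.
ΔL = −20·log₁₀(5.44/2.5) = -6.75 dB, so L₂ = 97.7 + (-6.75) = 90.9 dB SPL.

90.9 dB SPL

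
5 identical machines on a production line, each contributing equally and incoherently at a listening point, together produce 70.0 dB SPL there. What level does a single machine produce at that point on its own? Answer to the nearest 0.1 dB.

5 equal incoherent sources add 10·log₁₀(5) = 6.99 dB over one source.
L_one = 70.0 − 6.99 = 63.0 dB SPL.

63.0 dB SPL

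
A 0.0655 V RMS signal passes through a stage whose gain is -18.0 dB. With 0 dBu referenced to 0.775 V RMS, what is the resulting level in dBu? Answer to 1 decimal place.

Input level: 20·log₁₀(0.0655/0.775) = -21.46 dBu.
Output: -21.46 − 18.0 = -39.5 dBu.

-39.5 dBu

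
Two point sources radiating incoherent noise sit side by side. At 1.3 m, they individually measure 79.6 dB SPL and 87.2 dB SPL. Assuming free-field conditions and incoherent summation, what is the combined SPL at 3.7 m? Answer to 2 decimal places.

78.81 dB SPL

Combined at 1.3 m: 10·log₁₀(10^(79.6/10)+10^(87.2/10)) = 87.896 dB SPL.
Then apply −20·log₁₀(3.7/1.3) = -9.085 dB → 78.81 dB SPL.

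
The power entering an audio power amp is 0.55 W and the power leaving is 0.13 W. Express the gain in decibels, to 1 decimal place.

For a power ratio, dB = 10·log₁₀(P₂/P₁).
10·log₁₀(0.13/0.55) = 10·log₁₀(0.2364) = -6.3 dB.

-6.3 dB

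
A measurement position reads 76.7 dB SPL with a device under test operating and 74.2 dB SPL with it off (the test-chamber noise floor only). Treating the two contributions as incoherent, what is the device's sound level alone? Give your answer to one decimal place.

Remove the background by subtracting linear intensities:
L_src = 10·log₁₀(10^(76.7/10) − 10^(74.2/10)) = 10·log₁₀(20470000) = 73.1 dB SPL.

73.1 dB SPL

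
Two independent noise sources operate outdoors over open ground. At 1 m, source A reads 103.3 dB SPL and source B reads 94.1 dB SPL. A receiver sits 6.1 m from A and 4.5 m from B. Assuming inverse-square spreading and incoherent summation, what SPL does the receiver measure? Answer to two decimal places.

88.46 dB SPL

At the listener: L_A = 103.3 − 20·log₁₀(6.1) = 87.593 dB; L_B = 94.1 − 20·log₁₀(4.5) = 81.036 dB.
Combined: 10·log₁₀(10^(87.593/10)+10^(81.036/10)) = 88.46 dB SPL.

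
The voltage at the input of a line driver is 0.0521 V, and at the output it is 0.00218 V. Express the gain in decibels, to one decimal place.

-27.6 dB

Voltage is an amplitude quantity, so gain = 20·log₁₀(V_out/V_in).
20·log₁₀(0.00218/0.0521) = 20·log₁₀(0.04184) = -27.6 dB.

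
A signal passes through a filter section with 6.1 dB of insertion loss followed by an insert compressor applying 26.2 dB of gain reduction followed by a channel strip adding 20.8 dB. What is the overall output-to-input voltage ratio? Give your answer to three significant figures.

0.266

Net gain = (−6.1) + (−26.2) + 20.8 = -11.5 dB.
Voltage ratio = 10^(-11.5/20) = 0.266.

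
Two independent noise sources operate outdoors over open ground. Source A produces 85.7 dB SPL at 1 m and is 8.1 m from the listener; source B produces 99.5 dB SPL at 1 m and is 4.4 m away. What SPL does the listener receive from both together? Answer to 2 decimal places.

86.68 dB SPL

At the listener: L_A = 85.7 − 20·log₁₀(8.1) = 67.530 dB; L_B = 99.5 − 20·log₁₀(4.4) = 86.631 dB.
Combined: 10·log₁₀(10^(67.530/10)+10^(86.631/10)) = 86.68 dB SPL.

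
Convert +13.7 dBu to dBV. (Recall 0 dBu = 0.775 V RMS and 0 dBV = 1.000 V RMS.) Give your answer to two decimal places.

+11.49 dBV

The offset between the scales is 20·log₁₀(0.775/1.000) = −2.214 dB.
So dBV = +13.7 − 2.214 = +11.49 dBV.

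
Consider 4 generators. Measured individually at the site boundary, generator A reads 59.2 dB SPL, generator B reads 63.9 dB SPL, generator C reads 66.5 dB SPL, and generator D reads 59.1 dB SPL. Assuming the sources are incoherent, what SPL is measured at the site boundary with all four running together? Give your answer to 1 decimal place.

Add the sources as powers (linear), then convert back to dB:
L_total = 10·log₁₀(10^(59.2/10) + 10^(63.9/10) + 10^(66.5/10) + 10^(59.1/10)) = 10·log₁₀(8566000) = 69.3 dB SPL.

69.3 dB SPL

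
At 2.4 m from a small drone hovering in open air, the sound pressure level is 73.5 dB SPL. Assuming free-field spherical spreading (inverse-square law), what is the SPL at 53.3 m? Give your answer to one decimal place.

46.6 dB SPL

Free-field point source: level drops by 20·log₁₀ of the distance ratio.
ΔL = −20·log₁₀(53.3/2.4) = -26.93 dB, so L₂ = 73.5 + (-26.93) = 46.6 dB SPL.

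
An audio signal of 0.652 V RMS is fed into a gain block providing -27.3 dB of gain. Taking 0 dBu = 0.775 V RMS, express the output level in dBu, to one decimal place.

Input level: 20·log₁₀(0.652/0.775) = -1.50 dBu.
Output: -1.50 − 27.3 = -28.8 dBu.

-28.8 dBu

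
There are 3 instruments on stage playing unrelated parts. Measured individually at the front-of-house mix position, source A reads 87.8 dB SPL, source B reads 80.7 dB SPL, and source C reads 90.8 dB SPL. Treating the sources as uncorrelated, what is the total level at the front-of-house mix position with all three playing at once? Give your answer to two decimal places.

92.84 dB SPL

Add the sources as powers (linear), then convert back to dB:
L_total = 10·log₁₀(10^(87.8/10) + 10^(80.7/10) + 10^(90.8/10)) = 10·log₁₀(1922000000) = 92.84 dB SPL.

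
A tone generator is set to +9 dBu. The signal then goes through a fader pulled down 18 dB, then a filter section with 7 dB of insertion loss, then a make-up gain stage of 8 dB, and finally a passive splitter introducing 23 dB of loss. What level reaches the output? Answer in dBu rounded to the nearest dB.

Gain stages sum in dB:
+9 − 18 − 7 + 8 − 23 = -31 dBu.

-31 dBu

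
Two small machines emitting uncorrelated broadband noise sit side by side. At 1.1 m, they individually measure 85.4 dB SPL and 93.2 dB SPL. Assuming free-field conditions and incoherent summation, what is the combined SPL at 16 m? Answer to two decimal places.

Combined at 1.1 m: 10·log₁₀(10^(85.4/10)+10^(93.2/10)) = 93.867 dB SPL.
Then apply −20·log₁₀(16/1.1) = -23.255 dB → 70.61 dB SPL.

70.61 dB SPL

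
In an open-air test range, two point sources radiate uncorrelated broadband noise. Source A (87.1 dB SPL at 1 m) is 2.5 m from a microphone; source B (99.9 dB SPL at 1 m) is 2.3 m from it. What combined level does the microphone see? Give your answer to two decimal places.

92.85 dB SPL

At the listener: L_A = 87.1 − 20·log₁₀(2.5) = 79.141 dB; L_B = 99.9 − 20·log₁₀(2.3) = 92.665 dB.
Combined: 10·log₁₀(10^(79.141/10)+10^(92.665/10)) = 92.85 dB SPL.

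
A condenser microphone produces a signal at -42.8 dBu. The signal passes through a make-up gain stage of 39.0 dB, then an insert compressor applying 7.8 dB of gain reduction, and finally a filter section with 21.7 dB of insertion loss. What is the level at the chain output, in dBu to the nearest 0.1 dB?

Cascaded gains and losses add directly in dB.
-42.8 + 39.0 − 7.8 − 21.7 = -33.3 dBu.

-33.3 dBu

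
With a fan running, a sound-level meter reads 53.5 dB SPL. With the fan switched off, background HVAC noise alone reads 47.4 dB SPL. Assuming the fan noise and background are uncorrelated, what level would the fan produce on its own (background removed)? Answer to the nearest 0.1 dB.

52.3 dB SPL

Background correction is a power subtraction:
L_src = 10·log₁₀(10^(53.5/10) − 10^(47.4/10)) = 10·log₁₀(168900) = 52.3 dB SPL.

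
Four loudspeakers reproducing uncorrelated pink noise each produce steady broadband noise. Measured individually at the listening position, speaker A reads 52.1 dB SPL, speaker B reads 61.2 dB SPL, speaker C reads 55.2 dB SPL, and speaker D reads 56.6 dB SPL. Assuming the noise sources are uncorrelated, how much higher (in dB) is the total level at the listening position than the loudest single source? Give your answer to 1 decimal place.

2.4 dB

Uncorrelated sources add in intensity (power), not in dB.
L_total = 10·log₁₀(10^(52.1/10) + 10^(61.2/10) + 10^(55.2/10) + 10^(56.6/10)) = 63.56 dB SPL.
Excess over the loudest (61.2 dB): 63.56 − 61.2 = 2.4 dB.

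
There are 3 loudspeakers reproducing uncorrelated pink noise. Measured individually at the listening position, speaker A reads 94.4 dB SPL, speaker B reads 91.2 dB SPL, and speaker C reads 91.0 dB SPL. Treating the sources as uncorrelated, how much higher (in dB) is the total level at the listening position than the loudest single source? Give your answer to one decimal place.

2.9 dB

Incoherent sources sum as intensities:
L_total = 10·log₁₀(10^(94.4/10) + 10^(91.2/10) + 10^(91.0/10)) = 97.27 dB SPL.
Excess over the loudest (94.4 dB): 97.27 − 94.4 = 2.9 dB.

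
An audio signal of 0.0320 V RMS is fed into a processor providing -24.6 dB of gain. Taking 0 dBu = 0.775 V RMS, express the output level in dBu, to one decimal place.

-52.3 dBu

Input level: 20·log₁₀(0.0320/0.775) = -27.68 dBu.
Output: -27.68 − 24.6 = -52.3 dBu.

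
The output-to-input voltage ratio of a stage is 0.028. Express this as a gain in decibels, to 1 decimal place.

Voltage is an amplitude quantity, so gain = 20·log₁₀(V_out/V_in).
20·log₁₀(0.028) = -31.1 dB.

-31.1 dB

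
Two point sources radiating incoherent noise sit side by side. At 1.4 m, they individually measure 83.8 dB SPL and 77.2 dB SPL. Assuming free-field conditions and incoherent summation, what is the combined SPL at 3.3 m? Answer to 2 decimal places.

Combined at 1.4 m: 10·log₁₀(10^(83.8/10)+10^(77.2/10)) = 84.659 dB SPL.
Then apply −20·log₁₀(3.3/1.4) = -7.448 dB → 77.21 dB SPL.

77.21 dB SPL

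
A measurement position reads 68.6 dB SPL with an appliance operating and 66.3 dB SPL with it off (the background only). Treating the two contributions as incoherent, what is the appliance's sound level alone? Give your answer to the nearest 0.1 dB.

Remove the background by subtracting linear intensities:
L_src = 10·log₁₀(10^(68.6/10) − 10^(66.3/10)) = 10·log₁₀(2979000) = 64.7 dB SPL.

64.7 dB SPL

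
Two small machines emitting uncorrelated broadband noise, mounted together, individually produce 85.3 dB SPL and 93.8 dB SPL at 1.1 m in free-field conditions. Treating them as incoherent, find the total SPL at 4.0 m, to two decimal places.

83.16 dB SPL

Combined at 1.1 m: 10·log₁₀(10^(85.3/10)+10^(93.8/10)) = 94.374 dB SPL.
Then apply −20·log₁₀(4.0/1.1) = -11.213 dB → 83.16 dB SPL.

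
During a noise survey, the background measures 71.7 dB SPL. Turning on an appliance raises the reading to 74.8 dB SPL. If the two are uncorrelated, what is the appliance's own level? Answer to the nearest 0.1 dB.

71.9 dB SPL

Subtract intensities: L_src = 10·log₁₀(10^(L_total/10) − 10^(L_bg/10)).
L_src = 10·log₁₀(10^(74.8/10) − 10^(71.7/10)) = 10·log₁₀(15410000) = 71.9 dB SPL.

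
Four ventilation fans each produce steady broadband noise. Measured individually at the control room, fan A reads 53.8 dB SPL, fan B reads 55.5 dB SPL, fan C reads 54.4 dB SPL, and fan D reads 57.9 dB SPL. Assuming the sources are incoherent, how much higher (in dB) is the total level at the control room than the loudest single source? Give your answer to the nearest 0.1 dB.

3.8 dB

Incoherent sources sum as intensities:
L_total = 10·log₁₀(10^(53.8/10) + 10^(55.5/10) + 10^(54.4/10) + 10^(57.9/10)) = 61.72 dB SPL.
Excess over the loudest (57.9 dB): 61.72 − 57.9 = 3.8 dB.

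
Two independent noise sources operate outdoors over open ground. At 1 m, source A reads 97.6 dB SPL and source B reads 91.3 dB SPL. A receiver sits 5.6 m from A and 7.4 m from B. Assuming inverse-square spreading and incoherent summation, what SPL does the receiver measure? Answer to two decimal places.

83.18 dB SPL

At the listener: L_A = 97.6 − 20·log₁₀(5.6) = 82.636 dB; L_B = 91.3 − 20·log₁₀(7.4) = 73.915 dB.
Combined: 10·log₁₀(10^(82.636/10)+10^(73.915/10)) = 83.18 dB SPL.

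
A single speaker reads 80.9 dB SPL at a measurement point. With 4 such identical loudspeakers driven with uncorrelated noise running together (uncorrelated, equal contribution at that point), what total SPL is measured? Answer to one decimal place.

86.9 dB SPL

4 equal incoherent sources raise the level by 10·log₁₀(4) = 6.02 dB.
L_total = 80.9 + 6.02 = 86.9 dB SPL.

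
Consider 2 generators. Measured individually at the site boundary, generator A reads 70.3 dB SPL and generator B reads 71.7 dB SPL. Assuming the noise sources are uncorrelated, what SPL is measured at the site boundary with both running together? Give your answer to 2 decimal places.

74.07 dB SPL

Add the sources as powers (linear), then convert back to dB:
L_total = 10·log₁₀(10^(70.3/10) + 10^(71.7/10)) = 10·log₁₀(25510000) = 74.07 dB SPL.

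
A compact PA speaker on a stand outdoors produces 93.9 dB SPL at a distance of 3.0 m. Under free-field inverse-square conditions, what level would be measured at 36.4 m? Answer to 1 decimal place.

Free-field point source: level drops by 20·log₁₀ of the distance ratio.
ΔL = −20·log₁₀(36.4/3.0) = -21.68 dB, so L₂ = 93.9 + (-21.68) = 72.2 dB SPL.

72.2 dB SPL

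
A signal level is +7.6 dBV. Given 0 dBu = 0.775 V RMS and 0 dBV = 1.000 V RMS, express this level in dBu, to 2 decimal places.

The offset between the scales is 20·log₁₀(0.775/1.000) = −2.214 dB.
So dBu = +7.6 + 2.214 = +9.81 dBu.

+9.81 dBu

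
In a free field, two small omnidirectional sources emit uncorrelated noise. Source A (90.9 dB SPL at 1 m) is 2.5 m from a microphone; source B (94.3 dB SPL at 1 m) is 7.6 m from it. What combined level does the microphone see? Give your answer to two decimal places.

At the listener: L_A = 90.9 − 20·log₁₀(2.5) = 82.941 dB; L_B = 94.3 − 20·log₁₀(7.6) = 76.684 dB.
Combined: 10·log₁₀(10^(82.941/10)+10^(76.684/10)) = 83.86 dB SPL.

83.86 dB SPL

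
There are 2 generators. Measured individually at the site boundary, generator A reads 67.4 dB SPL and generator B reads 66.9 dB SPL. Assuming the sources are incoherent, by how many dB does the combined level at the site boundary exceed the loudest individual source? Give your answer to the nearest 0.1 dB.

2.8 dB

Incoherent sources sum as intensities:
L_total = 10·log₁₀(10^(67.4/10) + 10^(66.9/10)) = 70.17 dB SPL.
Excess over the loudest (67.4 dB): 70.17 − 67.4 = 2.8 dB.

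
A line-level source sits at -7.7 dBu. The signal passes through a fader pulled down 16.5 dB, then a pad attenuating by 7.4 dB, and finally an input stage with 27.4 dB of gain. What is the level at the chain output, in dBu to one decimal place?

-4.2 dBu

In dB, series stages simply add:
-7.7 − 16.5 − 7.4 + 27.4 = -4.2 dBu.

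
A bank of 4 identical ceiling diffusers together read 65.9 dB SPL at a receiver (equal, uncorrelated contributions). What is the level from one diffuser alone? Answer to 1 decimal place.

4 equal incoherent sources add 10·log₁₀(4) = 6.02 dB over one source.
L_one = 65.9 − 6.02 = 59.9 dB SPL.

59.9 dB SPL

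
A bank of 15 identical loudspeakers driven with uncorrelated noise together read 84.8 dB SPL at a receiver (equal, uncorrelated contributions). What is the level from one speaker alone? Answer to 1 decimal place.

73.0 dB SPL

15 equal incoherent sources add 10·log₁₀(15) = 11.76 dB over one source.
L_one = 84.8 − 11.76 = 73.0 dB SPL.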